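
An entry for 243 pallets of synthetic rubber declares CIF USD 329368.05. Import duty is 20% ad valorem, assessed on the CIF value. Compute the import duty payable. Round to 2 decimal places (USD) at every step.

Import duty = 329368.05 × 20% = 65873.61

Import duty: USD 65873.61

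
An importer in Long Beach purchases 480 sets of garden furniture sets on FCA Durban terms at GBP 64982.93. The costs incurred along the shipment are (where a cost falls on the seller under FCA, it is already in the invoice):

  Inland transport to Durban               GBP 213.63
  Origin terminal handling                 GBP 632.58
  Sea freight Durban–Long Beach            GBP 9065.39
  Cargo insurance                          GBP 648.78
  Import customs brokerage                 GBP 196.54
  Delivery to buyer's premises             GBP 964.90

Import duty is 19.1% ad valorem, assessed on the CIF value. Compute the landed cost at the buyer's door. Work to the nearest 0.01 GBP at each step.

FCA: the seller delivers export-cleared goods to the carrier; the buyer bears costs from that point.
Already in the invoice (seller's account under FCA): inland to port — exclude.
CIF value = FCA price + origin terminal + freight + insurance = 64982.93 + 632.58 + 9065.39 + 648.78 = 75329.68
Import duty = 75329.68 × 19.1% = 14387.97
Buyer bears: origin terminal 632.58 + freight 9065.39 + insurance 648.78 + brokerage 196.54 + delivery 964.90 + duty 14387.97 = 25896.16
Landed cost = invoice 64982.93 + 25896.16 = 90879.09

Total landed cost: GBP 90879.09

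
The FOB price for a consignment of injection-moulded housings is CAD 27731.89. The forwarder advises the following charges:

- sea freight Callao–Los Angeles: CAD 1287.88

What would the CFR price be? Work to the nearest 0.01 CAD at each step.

From FOB to CFR, the seller additionally bears: freight.
CFR price = 27731.89 + 1287.88 = 29019.77

CFR price: CAD 29019.77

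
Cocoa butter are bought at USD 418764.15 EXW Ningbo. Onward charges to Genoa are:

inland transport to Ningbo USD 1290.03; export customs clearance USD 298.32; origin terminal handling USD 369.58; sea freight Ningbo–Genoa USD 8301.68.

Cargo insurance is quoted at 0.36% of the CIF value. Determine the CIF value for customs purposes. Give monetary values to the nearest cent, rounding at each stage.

CIF value: USD 430573.83

Let C be the CIF value. C = EXW price + pre-shipment costs + freight + 0.36% × C
C − 0.36% × C = 418764.15 + 1290.03 + 298.32 + 369.58 + 8301.68
0.9964 × C = 429023.76
C = 429023.76 / 0.9964 = 430573.83
Insurance premium = 0.36% × 430573.83 = 1550.07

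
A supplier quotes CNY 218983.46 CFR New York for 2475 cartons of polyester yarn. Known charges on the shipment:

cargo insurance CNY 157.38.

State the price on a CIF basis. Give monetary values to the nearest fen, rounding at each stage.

From CFR to CIF, the seller additionally bears: insurance.
CIF price = 218983.46 + 157.38 = 219140.84

CIF price: CNY 219140.84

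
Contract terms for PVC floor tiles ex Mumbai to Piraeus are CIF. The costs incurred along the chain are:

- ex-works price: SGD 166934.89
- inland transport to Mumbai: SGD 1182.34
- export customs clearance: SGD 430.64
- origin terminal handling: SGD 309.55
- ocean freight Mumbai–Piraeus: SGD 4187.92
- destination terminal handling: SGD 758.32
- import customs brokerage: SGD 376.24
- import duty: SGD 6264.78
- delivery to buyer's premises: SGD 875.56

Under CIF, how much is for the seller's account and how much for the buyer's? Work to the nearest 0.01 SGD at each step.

Seller: SGD 173045.34; buyer: SGD 8274.90

CIF: the seller pays costs through ocean freight and marine insurance to the destination port.
Seller's account: goods 166934.89 + inland to port 1182.34 + export clearance 430.64 + origin terminal 309.55 + freight 4187.92 = 173045.34
Buyer's account: destination terminal 758.32 + brokerage 376.24 + duty 6264.78 + delivery 875.56 = 8274.90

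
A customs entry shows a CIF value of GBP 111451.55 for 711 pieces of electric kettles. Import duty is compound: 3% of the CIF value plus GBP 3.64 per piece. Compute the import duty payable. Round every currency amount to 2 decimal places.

Ad valorem component: 111451.55 × 3% = 3343.55
Specific component: 711 × 3.64 = 2588.04
Import duty = 3343.55 + 2588.04 = 5931.59

Import duty: GBP 5931.59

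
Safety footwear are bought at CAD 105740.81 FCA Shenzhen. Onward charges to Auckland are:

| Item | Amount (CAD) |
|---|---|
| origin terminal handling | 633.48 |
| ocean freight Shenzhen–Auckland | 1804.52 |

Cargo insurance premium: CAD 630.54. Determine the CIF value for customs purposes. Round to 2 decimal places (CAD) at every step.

CIF value: CAD 108809.35

CIF = FCA price + pre-shipment costs + freight + insurance
CIF = 105740.81 + 633.48 + 1804.52 + 630.54 = 108809.35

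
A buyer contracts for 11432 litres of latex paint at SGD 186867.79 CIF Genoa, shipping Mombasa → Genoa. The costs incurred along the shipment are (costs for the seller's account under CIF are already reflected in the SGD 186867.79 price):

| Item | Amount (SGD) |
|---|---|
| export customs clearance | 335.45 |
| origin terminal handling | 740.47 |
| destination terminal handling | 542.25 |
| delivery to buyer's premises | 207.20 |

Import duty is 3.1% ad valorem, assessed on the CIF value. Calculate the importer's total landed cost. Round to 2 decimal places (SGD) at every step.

Total landed cost: SGD 193410.14

CIF: the seller pays costs through ocean freight and marine insurance to the destination port.
Already in the invoice (seller's account under CIF): export clearance, origin terminal — exclude.
The CIF price already equals the CIF value: 186867.79
Import duty = 186867.79 × 3.1% = 5792.90
Buyer bears: destination terminal 542.25 + delivery 207.20 + duty 5792.90 = 6542.35
Landed cost = invoice 186867.79 + 6542.35 = 193410.14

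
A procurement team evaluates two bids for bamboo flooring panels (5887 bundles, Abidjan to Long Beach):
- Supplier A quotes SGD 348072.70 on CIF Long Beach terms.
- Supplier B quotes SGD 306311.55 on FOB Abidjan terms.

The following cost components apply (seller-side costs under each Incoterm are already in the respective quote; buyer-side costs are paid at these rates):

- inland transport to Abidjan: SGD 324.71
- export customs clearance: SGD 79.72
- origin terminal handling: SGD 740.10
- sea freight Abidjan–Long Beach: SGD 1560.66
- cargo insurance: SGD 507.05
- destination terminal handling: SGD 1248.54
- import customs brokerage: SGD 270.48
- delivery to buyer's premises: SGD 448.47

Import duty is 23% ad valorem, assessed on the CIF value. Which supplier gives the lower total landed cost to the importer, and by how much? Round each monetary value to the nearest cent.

Supplier B is cheaper by SGD 48822.93

Supplier A (CIF):
The CIF price already equals the CIF value: 348072.70
Import duty = 348072.70 × 23% = 80056.72
Buyer bears (A): 1248.54 + 270.48 + 448.47 = 1967.49
Landed cost (A) = invoice 348072.70 + 1967.49 + duty 80056.72 = 430096.91
Supplier B (FOB):
CIF value = FOB price + freight + insurance = 306311.55 + 1560.66 + 507.05 = 308379.26
Import duty = 308379.26 × 23% = 70927.23
Buyer bears (B): 1560.66 + 507.05 + 1248.54 + 270.48 + 448.47 = 4035.20
Landed cost (B) = invoice 306311.55 + 4035.20 + duty 70927.23 = 381273.98
Difference = |430096.91 − 381273.98| = 48822.93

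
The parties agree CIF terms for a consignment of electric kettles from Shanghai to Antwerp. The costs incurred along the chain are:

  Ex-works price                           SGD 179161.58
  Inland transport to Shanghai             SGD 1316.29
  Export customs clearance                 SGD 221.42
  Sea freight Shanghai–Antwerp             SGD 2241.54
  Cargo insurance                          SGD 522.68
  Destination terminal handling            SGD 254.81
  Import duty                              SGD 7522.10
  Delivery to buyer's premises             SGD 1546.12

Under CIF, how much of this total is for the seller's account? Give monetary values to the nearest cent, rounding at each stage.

Seller's account: SGD 183463.51

CIF: the seller pays costs through ocean freight and marine insurance to the destination port.
Seller's account: goods 179161.58 + inland to port 1316.29 + export clearance 221.42 + freight 2241.54 + insurance 522.68 = 183463.51
Buyer's account: destination terminal 254.81 + duty 7522.10 + delivery 1546.12 = 9323.03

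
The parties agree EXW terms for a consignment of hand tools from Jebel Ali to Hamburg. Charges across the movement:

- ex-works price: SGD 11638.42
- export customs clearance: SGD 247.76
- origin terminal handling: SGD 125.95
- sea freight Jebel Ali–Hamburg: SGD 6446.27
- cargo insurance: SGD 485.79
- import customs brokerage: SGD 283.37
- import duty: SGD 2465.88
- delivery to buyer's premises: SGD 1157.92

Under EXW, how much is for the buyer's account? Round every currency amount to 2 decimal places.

EXW: the seller makes goods available at their premises; the buyer bears all onward costs.
Seller's account: goods 11638.42 = 11638.42
Buyer's account: export clearance 247.76 + origin terminal 125.95 + freight 6446.27 + insurance 485.79 + brokerage 283.37 + duty 2465.88 + delivery 1157.92 = 11212.94

Buyer's account: SGD 11212.94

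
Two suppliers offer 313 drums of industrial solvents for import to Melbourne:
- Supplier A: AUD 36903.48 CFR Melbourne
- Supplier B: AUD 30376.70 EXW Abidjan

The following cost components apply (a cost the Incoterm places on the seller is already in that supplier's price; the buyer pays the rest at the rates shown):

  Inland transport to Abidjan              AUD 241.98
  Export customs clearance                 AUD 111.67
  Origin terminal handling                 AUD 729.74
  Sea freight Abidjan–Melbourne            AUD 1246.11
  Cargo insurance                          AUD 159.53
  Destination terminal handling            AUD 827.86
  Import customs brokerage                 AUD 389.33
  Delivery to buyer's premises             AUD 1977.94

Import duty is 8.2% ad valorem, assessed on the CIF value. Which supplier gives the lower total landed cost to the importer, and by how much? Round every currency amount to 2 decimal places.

Supplier A (CFR):
CIF value = CFR price + insurance = 36903.48 + 159.53 = 37063.01
Import duty = 37063.01 × 8.2% = 3039.17
Buyer bears (A): 159.53 + 827.86 + 389.33 + 1977.94 = 3354.66
Landed cost (A) = invoice 36903.48 + 3354.66 + duty 3039.17 = 43297.31
Supplier B (EXW):
CIF value = EXW price + inland to port + export clearance + origin terminal + freight + insurance = 30376.70 + 241.98 + 111.67 + 729.74 + 1246.11 + 159.53 = 32865.73
Import duty = 32865.73 × 8.2% = 2694.99
Buyer bears (B): 241.98 + 111.67 + 729.74 + 1246.11 + 159.53 + 827.86 + 389.33 + 1977.94 = 5684.16
Landed cost (B) = invoice 30376.70 + 5684.16 + duty 2694.99 = 38755.85
Difference = |43297.31 − 38755.85| = 4541.46

Supplier B is cheaper by AUD 4541.46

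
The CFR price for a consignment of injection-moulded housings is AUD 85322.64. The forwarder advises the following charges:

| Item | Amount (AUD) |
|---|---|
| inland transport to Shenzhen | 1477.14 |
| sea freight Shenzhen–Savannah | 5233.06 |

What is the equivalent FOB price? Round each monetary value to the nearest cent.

Not relevant to the conversion: inland to port — on the seller under both CFR and FOB; already in the CFR price and stays in the FOB price.
From CFR to FOB, the seller no longer bears: freight.
FOB price = 85322.64 − 5233.06 = 80089.58

FOB price: AUD 80089.58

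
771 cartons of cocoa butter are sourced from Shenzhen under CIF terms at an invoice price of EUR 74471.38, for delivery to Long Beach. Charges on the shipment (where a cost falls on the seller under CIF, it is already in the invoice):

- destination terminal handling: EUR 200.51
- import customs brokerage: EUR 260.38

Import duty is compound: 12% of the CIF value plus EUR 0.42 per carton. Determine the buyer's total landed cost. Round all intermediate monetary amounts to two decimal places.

Total landed cost: EUR 84192.66

CIF: the seller pays costs through ocean freight and marine insurance to the destination port.
The CIF price already equals the CIF value: 74471.38
Ad valorem component: 74471.38 × 12% = 8936.57
Specific component: 771 × 0.42 = 323.82
Import duty = 8936.57 + 323.82 = 9260.39
Buyer bears: destination terminal 200.51 + brokerage 260.38 + duty 9260.39 = 9721.28
Landed cost = invoice 74471.38 + 9721.28 = 84192.66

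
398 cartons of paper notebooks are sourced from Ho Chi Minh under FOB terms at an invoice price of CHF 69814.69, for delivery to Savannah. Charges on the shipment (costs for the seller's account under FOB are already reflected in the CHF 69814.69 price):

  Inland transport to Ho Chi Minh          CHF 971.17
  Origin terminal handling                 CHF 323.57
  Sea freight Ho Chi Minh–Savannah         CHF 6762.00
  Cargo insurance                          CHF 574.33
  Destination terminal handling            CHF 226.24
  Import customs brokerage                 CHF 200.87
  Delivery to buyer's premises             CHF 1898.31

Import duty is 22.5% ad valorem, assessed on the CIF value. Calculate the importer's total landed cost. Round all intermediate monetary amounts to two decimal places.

Total landed cost: CHF 96835.42

FOB: the seller bears costs until goods are on board at the origin port; the buyer bears freight, insurance and all costs thereafter.
Already in the invoice (seller's account under FOB): inland to port, origin terminal — exclude.
CIF value = FOB price + freight + insurance = 69814.69 + 6762.00 + 574.33 = 77151.02
Import duty = 77151.02 × 22.5% = 17358.98
Buyer bears: freight 6762.00 + insurance 574.33 + destination terminal 226.24 + brokerage 200.87 + delivery 1898.31 + duty 17358.98 = 27020.73
Landed cost = invoice 69814.69 + 27020.73 = 96835.42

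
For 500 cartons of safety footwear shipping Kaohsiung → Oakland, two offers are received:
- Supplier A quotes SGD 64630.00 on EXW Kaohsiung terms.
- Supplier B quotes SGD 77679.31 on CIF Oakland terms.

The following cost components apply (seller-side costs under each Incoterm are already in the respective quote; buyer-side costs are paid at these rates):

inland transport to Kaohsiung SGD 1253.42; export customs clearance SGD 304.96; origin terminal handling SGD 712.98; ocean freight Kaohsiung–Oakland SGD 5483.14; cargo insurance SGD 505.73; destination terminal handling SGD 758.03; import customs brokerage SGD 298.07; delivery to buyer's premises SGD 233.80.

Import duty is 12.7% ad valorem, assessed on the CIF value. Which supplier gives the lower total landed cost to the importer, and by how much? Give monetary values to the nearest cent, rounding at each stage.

Supplier A is cheaper by SGD 5397.29

Supplier A (EXW):
CIF value = EXW price + inland to port + export clearance + origin terminal + freight + insurance = 64630.00 + 1253.42 + 304.96 + 712.98 + 5483.14 + 505.73 = 72890.23
Import duty = 72890.23 × 12.7% = 9257.06
Buyer bears (A): 1253.42 + 304.96 + 712.98 + 5483.14 + 505.73 + 758.03 + 298.07 + 233.80 = 9550.13
Landed cost (A) = invoice 64630.00 + 9550.13 + duty 9257.06 = 83437.19
Supplier B (CIF):
The CIF price already equals the CIF value: 77679.31
Import duty = 77679.31 × 12.7% = 9865.27
Buyer bears (B): 758.03 + 298.07 + 233.80 = 1289.90
Landed cost (B) = invoice 77679.31 + 1289.90 + duty 9865.27 = 88834.48
Difference = |83437.19 − 88834.48| = 5397.29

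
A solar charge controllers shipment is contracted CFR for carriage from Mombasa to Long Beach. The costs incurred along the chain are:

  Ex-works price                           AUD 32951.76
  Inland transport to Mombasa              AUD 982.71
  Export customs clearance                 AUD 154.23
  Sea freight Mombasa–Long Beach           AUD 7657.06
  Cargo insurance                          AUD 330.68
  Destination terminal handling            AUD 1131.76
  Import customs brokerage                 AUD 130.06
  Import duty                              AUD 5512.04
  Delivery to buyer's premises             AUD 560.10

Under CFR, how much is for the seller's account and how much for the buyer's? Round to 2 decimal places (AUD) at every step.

CFR: the seller pays costs through ocean freight to the destination port, but not insurance.
Seller's account: goods 32951.76 + inland to port 982.71 + export clearance 154.23 + freight 7657.06 = 41745.76
Buyer's account: insurance 330.68 + destination terminal 1131.76 + brokerage 130.06 + duty 5512.04 + delivery 560.10 = 7664.64

Seller: AUD 41745.76; buyer: AUD 7664.64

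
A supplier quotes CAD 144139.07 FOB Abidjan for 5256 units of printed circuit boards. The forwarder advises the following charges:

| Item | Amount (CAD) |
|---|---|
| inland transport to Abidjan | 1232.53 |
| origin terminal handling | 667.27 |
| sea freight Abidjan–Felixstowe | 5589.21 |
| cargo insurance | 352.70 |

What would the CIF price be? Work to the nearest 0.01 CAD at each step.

Not relevant to the conversion: inland to port, origin terminal — on the seller under both FOB and CIF; already in the FOB price and stays in the CIF price.
From FOB to CIF, the seller additionally bears: freight, insurance.
CIF price = 144139.07 + 5589.21 + 352.70 = 150080.98

CIF price: CAD 150080.98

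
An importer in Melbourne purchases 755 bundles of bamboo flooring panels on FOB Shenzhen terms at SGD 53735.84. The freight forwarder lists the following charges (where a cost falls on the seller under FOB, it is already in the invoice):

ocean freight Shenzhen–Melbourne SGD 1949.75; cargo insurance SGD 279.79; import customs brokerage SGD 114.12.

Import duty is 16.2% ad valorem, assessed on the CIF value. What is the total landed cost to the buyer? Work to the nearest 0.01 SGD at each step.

FOB: the seller bears costs until goods are on board at the origin port; the buyer bears freight, insurance and all costs thereafter.
CIF value = FOB price + freight + insurance = 53735.84 + 1949.75 + 279.79 = 55965.38
Import duty = 55965.38 × 16.2% = 9066.39
Buyer bears: freight 1949.75 + insurance 279.79 + brokerage 114.12 + duty 9066.39 = 11410.05
Landed cost = invoice 53735.84 + 11410.05 = 65145.89

Total landed cost: SGD 65145.89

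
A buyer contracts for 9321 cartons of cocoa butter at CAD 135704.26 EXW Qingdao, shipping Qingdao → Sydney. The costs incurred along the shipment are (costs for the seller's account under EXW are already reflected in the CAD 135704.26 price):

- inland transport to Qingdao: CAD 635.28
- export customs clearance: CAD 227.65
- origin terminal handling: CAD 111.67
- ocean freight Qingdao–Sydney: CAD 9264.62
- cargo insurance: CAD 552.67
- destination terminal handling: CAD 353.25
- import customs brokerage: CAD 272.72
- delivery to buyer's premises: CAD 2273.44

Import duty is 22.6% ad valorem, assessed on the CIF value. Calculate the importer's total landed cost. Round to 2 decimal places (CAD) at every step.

Total landed cost: CAD 182503.69

EXW: the seller makes goods available at their premises; the buyer bears all onward costs.
CIF value = EXW price + inland to port + export clearance + origin terminal + freight + insurance = 135704.26 + 635.28 + 227.65 + 111.67 + 9264.62 + 552.67 = 146496.15
Import duty = 146496.15 × 22.6% = 33108.13
Buyer bears: inland to port 635.28 + export clearance 227.65 + origin terminal 111.67 + freight 9264.62 + insurance 552.67 + destination terminal 353.25 + brokerage 272.72 + delivery 2273.44 + duty 33108.13 = 46799.43
Landed cost = invoice 135704.26 + 46799.43 = 182503.69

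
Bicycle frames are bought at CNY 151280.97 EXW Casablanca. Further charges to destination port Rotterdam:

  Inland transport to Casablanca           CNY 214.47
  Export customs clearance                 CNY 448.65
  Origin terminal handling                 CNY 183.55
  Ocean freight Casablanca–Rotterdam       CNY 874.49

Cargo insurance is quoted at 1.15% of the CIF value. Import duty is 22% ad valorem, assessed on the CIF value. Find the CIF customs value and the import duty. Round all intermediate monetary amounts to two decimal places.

Let C be the CIF value. C = EXW price + pre-shipment costs + freight + 1.15% × C
C − 1.15% × C = 151280.97 + 214.47 + 448.65 + 183.55 + 874.49
0.9885 × C = 153002.13
C = 153002.13 / 0.9885 = 154782.12
Insurance premium = 1.15% × 154782.12 = 1779.99
Import duty = 154782.12 × 22% = 34052.07

CIF value: CNY 154782.12; import duty: CNY 34052.07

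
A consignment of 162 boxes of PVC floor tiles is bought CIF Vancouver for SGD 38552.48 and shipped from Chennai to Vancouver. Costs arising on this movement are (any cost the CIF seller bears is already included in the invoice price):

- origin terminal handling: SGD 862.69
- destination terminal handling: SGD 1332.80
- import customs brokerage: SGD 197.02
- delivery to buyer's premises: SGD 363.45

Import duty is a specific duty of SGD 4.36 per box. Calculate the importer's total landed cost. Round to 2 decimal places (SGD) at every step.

CIF: the seller pays costs through ocean freight and marine insurance to the destination port.
Already in the invoice (seller's account under CIF): origin terminal — exclude.
The CIF price already equals the CIF value: 38552.48
Import duty = 162 × 4.36 = 706.32
Buyer bears: destination terminal 1332.80 + brokerage 197.02 + delivery 363.45 + duty 706.32 = 2599.59
Landed cost = invoice 38552.48 + 2599.59 = 41152.07

Total landed cost: SGD 41152.07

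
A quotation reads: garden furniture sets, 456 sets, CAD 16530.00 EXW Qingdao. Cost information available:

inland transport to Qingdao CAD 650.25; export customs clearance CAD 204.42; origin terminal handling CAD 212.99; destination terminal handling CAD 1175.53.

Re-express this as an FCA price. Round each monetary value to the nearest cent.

FCA price: CAD 17384.67

Not relevant to the conversion: origin terminal, destination terminal — on the buyer under both terms; not part of either seller's price.
From EXW to FCA, the seller additionally bears: inland to port, export clearance.
FCA price = 16530.00 + 650.25 + 204.42 = 17384.67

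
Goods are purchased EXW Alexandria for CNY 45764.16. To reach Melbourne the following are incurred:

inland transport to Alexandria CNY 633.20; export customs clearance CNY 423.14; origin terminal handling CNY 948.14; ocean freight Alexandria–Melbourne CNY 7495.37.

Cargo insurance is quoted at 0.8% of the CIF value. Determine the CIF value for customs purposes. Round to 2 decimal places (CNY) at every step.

Let C be the CIF value. C = EXW price + pre-shipment costs + freight + 0.8% × C
C − 0.8% × C = 45764.16 + 633.20 + 423.14 + 948.14 + 7495.37
0.992 × C = 55264.01
C = 55264.01 / 0.992 = 55709.69
Insurance premium = 0.8% × 55709.69 = 445.68

CIF value: CNY 55709.69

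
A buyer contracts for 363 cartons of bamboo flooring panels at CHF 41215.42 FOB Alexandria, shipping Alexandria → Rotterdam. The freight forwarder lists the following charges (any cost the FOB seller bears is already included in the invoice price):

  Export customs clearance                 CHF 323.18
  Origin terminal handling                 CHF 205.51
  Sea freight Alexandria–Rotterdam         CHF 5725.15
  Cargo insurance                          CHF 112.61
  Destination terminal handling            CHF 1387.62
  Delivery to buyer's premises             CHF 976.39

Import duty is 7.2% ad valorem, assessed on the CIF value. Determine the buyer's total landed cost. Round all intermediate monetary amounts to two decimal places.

FOB: the seller bears costs until goods are on board at the origin port; the buyer bears freight, insurance and all costs thereafter.
Already in the invoice (seller's account under FOB): export clearance, origin terminal — exclude.
CIF value = FOB price + freight + insurance = 41215.42 + 5725.15 + 112.61 = 47053.18
Import duty = 47053.18 × 7.2% = 3387.83
Buyer bears: freight 5725.15 + insurance 112.61 + destination terminal 1387.62 + delivery 976.39 + duty 3387.83 = 11589.60
Landed cost = invoice 41215.42 + 11589.60 = 52805.02

Total landed cost: CHF 52805.02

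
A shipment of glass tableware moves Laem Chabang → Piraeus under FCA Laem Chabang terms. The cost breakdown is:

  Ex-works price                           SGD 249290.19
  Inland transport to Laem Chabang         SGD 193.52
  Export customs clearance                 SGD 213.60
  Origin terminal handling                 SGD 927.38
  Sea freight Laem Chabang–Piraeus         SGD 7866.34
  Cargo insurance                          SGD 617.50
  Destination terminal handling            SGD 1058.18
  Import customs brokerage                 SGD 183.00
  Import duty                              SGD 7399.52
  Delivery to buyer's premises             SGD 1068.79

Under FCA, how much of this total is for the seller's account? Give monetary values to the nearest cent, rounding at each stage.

Seller's account: SGD 249697.31

FCA: the seller delivers export-cleared goods to the carrier; the buyer bears costs from that point.
Seller's account: goods 249290.19 + inland to port 193.52 + export clearance 213.60 = 249697.31
Buyer's account: origin terminal 927.38 + freight 7866.34 + insurance 617.50 + destination terminal 1058.18 + brokerage 183.00 + duty 7399.52 + delivery 1068.79 = 19120.71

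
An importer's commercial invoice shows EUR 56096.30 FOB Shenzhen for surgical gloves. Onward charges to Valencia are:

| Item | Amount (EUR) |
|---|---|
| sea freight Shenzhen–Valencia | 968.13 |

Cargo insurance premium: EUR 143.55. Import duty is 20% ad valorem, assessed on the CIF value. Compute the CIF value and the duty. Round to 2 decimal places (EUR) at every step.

CIF value: EUR 57207.98; import duty: EUR 11441.60

CIF = FOB price + freight + insurance
CIF = 56096.30 + 968.13 + 143.55 = 57207.98
Import duty = 57207.98 × 20% = 11441.60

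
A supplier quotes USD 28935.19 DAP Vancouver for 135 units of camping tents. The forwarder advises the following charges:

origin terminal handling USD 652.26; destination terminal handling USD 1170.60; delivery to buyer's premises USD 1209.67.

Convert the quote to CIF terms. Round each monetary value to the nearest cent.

Not relevant to the conversion: origin terminal — on the seller under both DAP and CIF; already in the DAP price and stays in the CIF price.
From DAP to CIF, the seller no longer bears: destination terminal, delivery.
CIF price = 28935.19 − 1170.60 − 1209.67 = 26554.92

CIF price: USD 26554.92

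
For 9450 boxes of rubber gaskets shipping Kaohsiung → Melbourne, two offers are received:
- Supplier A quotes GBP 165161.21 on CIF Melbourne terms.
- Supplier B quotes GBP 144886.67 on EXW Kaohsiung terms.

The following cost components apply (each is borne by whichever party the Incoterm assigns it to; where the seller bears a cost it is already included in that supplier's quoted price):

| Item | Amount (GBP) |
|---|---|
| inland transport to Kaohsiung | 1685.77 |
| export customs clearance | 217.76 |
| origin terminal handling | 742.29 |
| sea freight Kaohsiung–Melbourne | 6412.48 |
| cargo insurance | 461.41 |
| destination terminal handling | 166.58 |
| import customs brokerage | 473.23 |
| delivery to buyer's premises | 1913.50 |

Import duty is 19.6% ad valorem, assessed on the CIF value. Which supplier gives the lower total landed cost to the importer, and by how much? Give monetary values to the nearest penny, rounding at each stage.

Supplier B is cheaper by GBP 12862.78

Supplier A (CIF):
The CIF price already equals the CIF value: 165161.21
Import duty = 165161.21 × 19.6% = 32371.60
Buyer bears (A): 166.58 + 473.23 + 1913.50 = 2553.31
Landed cost (A) = invoice 165161.21 + 2553.31 + duty 32371.60 = 200086.12
Supplier B (EXW):
CIF value = EXW price + inland to port + export clearance + origin terminal + freight + insurance = 144886.67 + 1685.77 + 217.76 + 742.29 + 6412.48 + 461.41 = 154406.38
Import duty = 154406.38 × 19.6% = 30263.65
Buyer bears (B): 1685.77 + 217.76 + 742.29 + 6412.48 + 461.41 + 166.58 + 473.23 + 1913.50 = 12073.02
Landed cost (B) = invoice 144886.67 + 12073.02 + duty 30263.65 = 187223.34
Difference = |200086.12 − 187223.34| = 12862.78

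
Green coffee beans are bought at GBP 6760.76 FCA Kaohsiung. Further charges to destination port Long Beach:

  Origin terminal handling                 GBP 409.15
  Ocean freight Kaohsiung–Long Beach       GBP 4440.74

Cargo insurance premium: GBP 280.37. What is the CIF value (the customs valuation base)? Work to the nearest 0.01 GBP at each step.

CIF = FCA price + pre-shipment costs + freight + insurance
CIF = 6760.76 + 409.15 + 4440.74 + 280.37 = 11891.02

CIF value: GBP 11891.02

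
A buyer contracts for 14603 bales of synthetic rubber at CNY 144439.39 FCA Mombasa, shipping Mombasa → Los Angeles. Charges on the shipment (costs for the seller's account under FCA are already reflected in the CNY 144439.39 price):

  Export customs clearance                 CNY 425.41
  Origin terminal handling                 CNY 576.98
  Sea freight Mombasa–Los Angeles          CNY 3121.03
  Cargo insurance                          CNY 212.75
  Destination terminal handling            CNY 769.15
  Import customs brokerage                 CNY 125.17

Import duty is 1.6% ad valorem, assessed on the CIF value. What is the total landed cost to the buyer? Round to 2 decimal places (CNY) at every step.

FCA: the seller delivers export-cleared goods to the carrier; the buyer bears costs from that point.
Already in the invoice (seller's account under FCA): export clearance — exclude.
CIF value = FCA price + origin terminal + freight + insurance = 144439.39 + 576.98 + 3121.03 + 212.75 = 148350.15
Import duty = 148350.15 × 1.6% = 2373.60
Buyer bears: origin terminal 576.98 + freight 3121.03 + insurance 212.75 + destination terminal 769.15 + brokerage 125.17 + duty 2373.60 = 7178.68
Landed cost = invoice 144439.39 + 7178.68 = 151618.07

Total landed cost: CNY 151618.07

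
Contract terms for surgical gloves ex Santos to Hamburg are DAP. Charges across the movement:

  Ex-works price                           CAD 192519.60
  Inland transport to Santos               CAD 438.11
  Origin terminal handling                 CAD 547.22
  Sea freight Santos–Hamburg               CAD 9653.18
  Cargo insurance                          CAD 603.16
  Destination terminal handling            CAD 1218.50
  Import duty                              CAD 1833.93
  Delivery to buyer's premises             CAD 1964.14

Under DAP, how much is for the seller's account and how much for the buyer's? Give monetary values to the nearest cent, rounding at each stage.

Seller: CAD 206943.91; buyer: CAD 1833.93

DAP: the seller bears all costs to the named destination except import duty and clearance.
Seller's account: goods 192519.60 + inland to port 438.11 + origin terminal 547.22 + freight 9653.18 + insurance 603.16 + destination terminal 1218.50 + delivery 1964.14 = 206943.91
Buyer's account: duty 1833.93 = 1833.93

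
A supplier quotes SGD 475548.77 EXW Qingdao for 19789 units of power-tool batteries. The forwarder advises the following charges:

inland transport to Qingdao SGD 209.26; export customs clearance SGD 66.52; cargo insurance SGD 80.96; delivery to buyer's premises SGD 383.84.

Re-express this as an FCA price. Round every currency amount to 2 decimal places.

FCA price: SGD 475824.55

Not relevant to the conversion: delivery, insurance — on the buyer under both terms; not part of either seller's price.
From EXW to FCA, the seller additionally bears: inland to port, export clearance.
FCA price = 475548.77 + 209.26 + 66.52 = 475824.55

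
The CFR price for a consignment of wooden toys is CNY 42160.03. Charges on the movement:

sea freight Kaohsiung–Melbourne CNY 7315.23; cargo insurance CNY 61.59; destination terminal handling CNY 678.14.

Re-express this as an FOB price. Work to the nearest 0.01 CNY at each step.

FOB price: CNY 34844.80

Not relevant to the conversion: destination terminal, insurance — on the buyer under both terms; not part of either seller's price.
From CFR to FOB, the seller no longer bears: freight.
FOB price = 42160.03 − 7315.23 = 34844.80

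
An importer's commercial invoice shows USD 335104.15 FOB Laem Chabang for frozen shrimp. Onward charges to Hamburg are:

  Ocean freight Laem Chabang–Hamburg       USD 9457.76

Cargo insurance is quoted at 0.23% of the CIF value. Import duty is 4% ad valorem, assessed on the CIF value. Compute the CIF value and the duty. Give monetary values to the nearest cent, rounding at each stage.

Let C be the CIF value. C = FOB price + freight + 0.23% × C
C − 0.23% × C = 335104.15 + 9457.76
0.9977 × C = 344561.91
C = 344561.91 / 0.9977 = 345356.23
Insurance premium = 0.23% × 345356.23 = 794.32
Import duty = 345356.23 × 4% = 13814.25

CIF value: USD 345356.23; import duty: USD 13814.25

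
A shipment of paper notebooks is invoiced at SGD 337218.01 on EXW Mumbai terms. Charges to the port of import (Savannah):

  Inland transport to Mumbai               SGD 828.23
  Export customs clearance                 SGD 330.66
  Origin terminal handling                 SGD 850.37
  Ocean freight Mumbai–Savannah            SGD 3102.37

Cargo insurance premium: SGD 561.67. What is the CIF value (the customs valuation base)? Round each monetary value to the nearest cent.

CIF value: SGD 342891.31

CIF = EXW price + pre-shipment costs + freight + insurance
CIF = 337218.01 + 828.23 + 330.66 + 850.37 + 3102.37 + 561.67 = 342891.31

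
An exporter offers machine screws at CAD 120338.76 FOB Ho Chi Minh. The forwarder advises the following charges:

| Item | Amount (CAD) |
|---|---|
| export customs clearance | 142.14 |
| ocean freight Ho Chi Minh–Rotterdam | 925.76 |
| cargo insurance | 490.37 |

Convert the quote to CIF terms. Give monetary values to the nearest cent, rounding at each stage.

Not relevant to the conversion: export clearance — on the seller under both FOB and CIF; already in the FOB price and stays in the CIF price.
From FOB to CIF, the seller additionally bears: freight, insurance.
CIF price = 120338.76 + 925.76 + 490.37 = 121754.89

CIF price: CAD 121754.89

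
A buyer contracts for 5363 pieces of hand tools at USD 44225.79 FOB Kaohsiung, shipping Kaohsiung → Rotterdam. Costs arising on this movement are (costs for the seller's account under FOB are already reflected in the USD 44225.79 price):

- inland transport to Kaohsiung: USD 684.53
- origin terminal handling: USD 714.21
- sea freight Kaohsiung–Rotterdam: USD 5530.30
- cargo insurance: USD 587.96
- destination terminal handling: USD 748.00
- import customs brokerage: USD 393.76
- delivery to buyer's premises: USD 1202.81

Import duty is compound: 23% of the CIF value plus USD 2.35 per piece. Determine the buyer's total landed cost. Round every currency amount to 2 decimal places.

FOB: the seller bears costs until goods are on board at the origin port; the buyer bears freight, insurance and all costs thereafter.
Already in the invoice (seller's account under FOB): inland to port, origin terminal — exclude.
CIF value = FOB price + freight + insurance = 44225.79 + 5530.30 + 587.96 = 50344.05
Ad valorem component: 50344.05 × 23% = 11579.13
Specific component: 5363 × 2.35 = 12603.05
Import duty = 11579.13 + 12603.05 = 24182.18
Buyer bears: freight 5530.30 + insurance 587.96 + destination terminal 748.00 + brokerage 393.76 + delivery 1202.81 + duty 24182.18 = 32645.01
Landed cost = invoice 44225.79 + 32645.01 = 76870.80

Total landed cost: USD 76870.80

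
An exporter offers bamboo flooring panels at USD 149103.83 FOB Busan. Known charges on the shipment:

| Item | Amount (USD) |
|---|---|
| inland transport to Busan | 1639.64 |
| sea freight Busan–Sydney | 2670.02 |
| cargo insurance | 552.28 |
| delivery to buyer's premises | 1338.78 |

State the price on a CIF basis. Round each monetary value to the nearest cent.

Not relevant to the conversion: inland to port — on the seller under both FOB and CIF; already in the FOB price and stays in the CIF price. delivery — on the buyer under both terms; not part of either seller's price.
From FOB to CIF, the seller additionally bears: freight, insurance.
CIF price = 149103.83 + 2670.02 + 552.28 = 152326.13

CIF price: USD 152326.13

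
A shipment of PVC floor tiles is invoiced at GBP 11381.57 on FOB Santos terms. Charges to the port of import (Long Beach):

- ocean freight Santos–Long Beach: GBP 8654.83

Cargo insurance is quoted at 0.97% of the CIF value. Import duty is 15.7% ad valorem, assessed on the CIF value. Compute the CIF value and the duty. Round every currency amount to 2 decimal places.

Let C be the CIF value. C = FOB price + freight + 0.97% × C
C − 0.97% × C = 11381.57 + 8654.83
0.9903 × C = 20036.40
C = 20036.40 / 0.9903 = 20232.66
Insurance premium = 0.97% × 20232.66 = 196.26
Import duty = 20232.66 × 15.7% = 3176.53

CIF value: GBP 20232.66; import duty: GBP 3176.53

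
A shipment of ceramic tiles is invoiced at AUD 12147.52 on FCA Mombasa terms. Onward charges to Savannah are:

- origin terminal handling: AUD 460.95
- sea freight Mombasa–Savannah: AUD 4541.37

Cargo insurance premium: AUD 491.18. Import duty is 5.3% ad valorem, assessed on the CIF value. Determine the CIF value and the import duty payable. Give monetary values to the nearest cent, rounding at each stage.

CIF = FCA price + pre-shipment costs + freight + insurance
CIF = 12147.52 + 460.95 + 4541.37 + 491.18 = 17641.02
Import duty = 17641.02 × 5.3% = 934.97

CIF value: AUD 17641.02; import duty: AUD 934.97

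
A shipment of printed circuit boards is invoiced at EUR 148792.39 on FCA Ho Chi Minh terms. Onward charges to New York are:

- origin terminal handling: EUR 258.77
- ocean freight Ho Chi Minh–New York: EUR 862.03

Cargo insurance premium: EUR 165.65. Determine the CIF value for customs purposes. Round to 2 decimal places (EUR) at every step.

CIF value: EUR 150078.84

CIF = FCA price + pre-shipment costs + freight + insurance
CIF = 148792.39 + 258.77 + 862.03 + 165.65 = 150078.84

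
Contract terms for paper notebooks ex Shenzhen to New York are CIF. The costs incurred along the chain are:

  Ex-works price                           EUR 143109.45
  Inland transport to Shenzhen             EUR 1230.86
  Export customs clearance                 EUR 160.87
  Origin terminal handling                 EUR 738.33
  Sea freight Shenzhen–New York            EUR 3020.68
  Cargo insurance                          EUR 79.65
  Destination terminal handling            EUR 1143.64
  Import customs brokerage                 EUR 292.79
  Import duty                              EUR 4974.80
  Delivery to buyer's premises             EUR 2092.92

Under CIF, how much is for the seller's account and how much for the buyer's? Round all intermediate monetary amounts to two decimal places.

CIF: the seller pays costs through ocean freight and marine insurance to the destination port.
Seller's account: goods 143109.45 + inland to port 1230.86 + export clearance 160.87 + origin terminal 738.33 + freight 3020.68 + insurance 79.65 = 148339.84
Buyer's account: destination terminal 1143.64 + brokerage 292.79 + duty 4974.80 + delivery 2092.92 = 8504.15

Seller: EUR 148339.84; buyer: EUR 8504.15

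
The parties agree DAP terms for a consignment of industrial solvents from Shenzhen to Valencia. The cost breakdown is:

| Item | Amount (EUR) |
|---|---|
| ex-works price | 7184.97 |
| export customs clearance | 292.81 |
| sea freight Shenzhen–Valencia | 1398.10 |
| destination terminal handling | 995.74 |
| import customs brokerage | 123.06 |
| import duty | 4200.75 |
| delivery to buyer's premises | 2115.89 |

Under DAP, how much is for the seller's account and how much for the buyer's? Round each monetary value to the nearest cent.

DAP: the seller bears all costs to the named destination except import duty and clearance.
Seller's account: goods 7184.97 + export clearance 292.81 + freight 1398.10 + destination terminal 995.74 + delivery 2115.89 = 11987.51
Buyer's account: brokerage 123.06 + duty 4200.75 = 4323.81

Seller: EUR 11987.51; buyer: EUR 4323.81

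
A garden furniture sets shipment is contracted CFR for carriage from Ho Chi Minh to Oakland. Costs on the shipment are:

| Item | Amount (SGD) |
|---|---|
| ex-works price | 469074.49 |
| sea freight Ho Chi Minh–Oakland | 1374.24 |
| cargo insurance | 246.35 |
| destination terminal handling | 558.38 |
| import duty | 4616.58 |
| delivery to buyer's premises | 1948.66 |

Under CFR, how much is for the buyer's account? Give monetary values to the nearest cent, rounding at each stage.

CFR: the seller pays costs through ocean freight to the destination port, but not insurance.
Seller's account: goods 469074.49 + freight 1374.24 = 470448.73
Buyer's account: insurance 246.35 + destination terminal 558.38 + duty 4616.58 + delivery 1948.66 = 7369.97

Buyer's account: SGD 7369.97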